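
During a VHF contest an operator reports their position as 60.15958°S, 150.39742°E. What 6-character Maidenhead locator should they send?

QC59eu

Shift to the Maidenhead origin (180°W, 90°S): lon 330.3974, lat 29.8404.
Field (20°×10°, letters A–R): 330.3974/20 → 16 → Q, 29.8404/10 → 2 → C; chars QC.
Square (2°×1°, digits 0–9): 10.3974/2 → 5, 9.8404/1 → 9; chars 59.
Subsquare (5′×2.5′, letters a–x): 0.3974/0.0833333 → 4 → e, 0.8404/0.0416667 → 20 → u; chars eu.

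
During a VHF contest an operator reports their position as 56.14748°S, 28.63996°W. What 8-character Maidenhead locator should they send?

HD53qu34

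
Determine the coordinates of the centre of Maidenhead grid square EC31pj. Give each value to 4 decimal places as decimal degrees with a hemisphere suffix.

68.6042° S, 92.7083° W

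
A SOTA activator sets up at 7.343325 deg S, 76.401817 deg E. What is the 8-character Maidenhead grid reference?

MI82ep87

Shift to the Maidenhead origin (180°W, 90°S): lon 256.40182, lat 82.65668.
Field: 256.40182/20 → 12 → M, 82.65668/10 → 8 → I; chars MI.
Square: 16.40182/2 → 8, 2.65668/1 → 2; chars 82.
Subsquare: 0.40182/0.0833333 → 4 → e, 0.65668/0.0416667 → 15 → p; chars ep.
Extended square: 0.06848/0.00833333 → 8, 0.03168/0.00416667 → 7; chars 87.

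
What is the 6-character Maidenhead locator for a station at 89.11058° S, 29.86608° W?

Add 180° to longitude and 90° to latitude: 150.1339, 0.8894.
Field: lon ⌊150.1339/20⌋ = 7 → H; lat ⌊0.8894/10⌋ = 0 → A.
Square: lon ⌊10.1339/2⌋ = 5; lat ⌊0.8894/1⌋ = 0.
Subsquare: lon ⌊0.1339/0.0833333⌋ = 1 → b; lat ⌊0.8894/0.0416667⌋ = 21 → v.

HA50bv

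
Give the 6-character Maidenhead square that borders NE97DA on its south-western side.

NE96cx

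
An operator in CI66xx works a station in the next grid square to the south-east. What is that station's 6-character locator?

CI76aw

Longitude subsquare x = 23; +1 → 24, wraps to 0 = a, carry into square.
Longitude square 6; +1 → 7.
Latitude subsquare x = 23; −1 → 22 = w.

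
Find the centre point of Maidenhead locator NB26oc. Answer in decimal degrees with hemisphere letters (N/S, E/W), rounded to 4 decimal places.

73.8958° S, 85.2083° E

Field N=13, B=1: +13·20° lon, +1·10° lat → SW at lon 80°, lat -80°.
Square 2, 6: +2·2° lon, +6·1° lat → SW at lon 84°, lat -74°.
Subsquare o=14, c=2: +14·0.0833333° lon, +2·0.0416667° lat → SW at lon 85.1667°, lat -73.9167°.
Cell spans 0.0833333° lon × 0.0416667° lat. Centre is SW corner plus half of each.
latitude 73.8958° S, longitude 85.2083° E.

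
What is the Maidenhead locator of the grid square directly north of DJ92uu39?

DJ92uv30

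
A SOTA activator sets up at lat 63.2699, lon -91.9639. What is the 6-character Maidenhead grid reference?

Add 180° to longitude and 90° to latitude: 88.0361, 153.2699.
Field (20°×10°, letters A–R): 88.0361/20 → 4 → E, 153.2699/10 → 15 → P; chars EP.
Square (2°×1°, digits 0–9): 8.0361/2 → 4, 3.2699/1 → 3; chars 43.
Subsquare (5′×2.5′, letters a–x): 0.0361/0.0833333 → 0 → a, 0.2699/0.0416667 → 6 → g; chars ag.

EP43ag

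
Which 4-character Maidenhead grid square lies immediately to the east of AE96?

BE06

Longitude square 9; +1 → 10, wraps to 0, carry into field.
Longitude field A = 0; +1 → 1 = B.
The latitude characters are unchanged.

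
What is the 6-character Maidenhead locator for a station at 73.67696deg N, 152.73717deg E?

QQ63iq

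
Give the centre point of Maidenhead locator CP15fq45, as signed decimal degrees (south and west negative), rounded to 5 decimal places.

65.68958, -137.54583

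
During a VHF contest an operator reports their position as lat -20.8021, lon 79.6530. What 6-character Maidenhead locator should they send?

MG99te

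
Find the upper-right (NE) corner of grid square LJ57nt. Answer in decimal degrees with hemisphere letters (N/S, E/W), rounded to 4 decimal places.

7.8333° N, 51.1667° E

Field L=11, J=9: +11·20° lon, +9·10° lat → SW at lon 40°, lat 0°.
Square 5, 7: +5·2° lon, +7·1° lat → SW at lon 50°, lat 7°.
Subsquare n=13, t=19: +13·0.0833333° lon, +19·0.0416667° lat → SW at lon 51.0833°, lat 7.79167°.
Cell spans 0.0833333° lon × 0.0416667° lat. NE corner is SW corner plus one full cell.
latitude 7.8333° N, longitude 51.1667° E.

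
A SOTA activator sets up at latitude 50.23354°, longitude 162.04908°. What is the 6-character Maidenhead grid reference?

Shift to the Maidenhead origin (180°W, 90°S): lon 342.0491, lat 140.2335.
Field: 342.0491/20 → 17 → R, 140.2335/10 → 14 → O; chars RO.
Square: 2.0491/2 → 1, 0.2335/1 → 0; chars 10.
Subsquare: 0.0491/0.0833333 → 0 → a, 0.2335/0.0416667 → 5 → f; chars af.

RO10af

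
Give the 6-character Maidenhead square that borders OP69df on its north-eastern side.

Longitude subsquare d = 3; +1 → 4 = e.
Latitude subsquare f = 5; +1 → 6 = g.

OP69eg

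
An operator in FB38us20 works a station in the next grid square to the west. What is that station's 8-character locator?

Longitude extended square 2; −1 → 1.
The latitude characters are unchanged.

FB38us10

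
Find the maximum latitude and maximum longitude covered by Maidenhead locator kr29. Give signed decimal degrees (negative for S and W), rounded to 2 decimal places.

90.00, 26.00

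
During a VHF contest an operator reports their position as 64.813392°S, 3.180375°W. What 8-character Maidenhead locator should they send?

IC85je84

Offset from 180°W / 90°S: lon 176.81963°, lat 25.18661°.
Field: lon ⌊176.81963/20⌋ = 8 → I; lat ⌊25.18661/10⌋ = 2 → C.
Square: lon ⌊16.81963/2⌋ = 8; lat ⌊5.18661/1⌋ = 5.
Subsquare: lon ⌊0.81963/0.0833333⌋ = 9 → j; lat ⌊0.18661/0.0416667⌋ = 4 → e.
Extended square: lon ⌊0.06963/0.00833333⌋ = 8; lat ⌊0.01994/0.00416667⌋ = 4.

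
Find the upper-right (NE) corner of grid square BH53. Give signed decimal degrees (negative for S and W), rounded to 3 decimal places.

Field B=1, H=7: +1·20° lon, +7·10° lat → SW at lon -160°, lat -20°.
Square 5, 3: +5·2° lon, +3·1° lat → SW at lon -150°, lat -17°.
Cell spans 2° lon × 1° lat. NE corner is SW corner plus one full cell.
latitude -16.000, longitude -148.000.

-16.000, -148.000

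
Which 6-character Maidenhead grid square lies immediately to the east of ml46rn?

ML46sn

Longitude subsquare r = 17; +1 → 18 = s.
The latitude characters are unchanged.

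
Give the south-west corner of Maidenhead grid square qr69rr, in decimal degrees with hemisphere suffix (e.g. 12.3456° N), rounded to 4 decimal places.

Field Q=16, R=17: +16·20° lon, +17·10° lat → SW at lon 140°, lat 80°.
Square 6, 9: +6·2° lon, +9·1° lat → SW at lon 152°, lat 89°.
Subsquare r=17, r=17: +17·0.0833333° lon, +17·0.0416667° lat → SW at lon 153.417°, lat 89.7083°.
latitude 89.7083° N, longitude 153.4167° E.

89.7083° N, 153.4167° E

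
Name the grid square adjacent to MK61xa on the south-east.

MK70ax

Longitude subsquare x = 23; +1 → 24, wraps to 0 = a, carry into square.
Longitude square 6; +1 → 7.
Latitude subsquare a = 0; −1 → -1, wraps to 23 = x, carry into square.
Latitude square 1; −1 → 0.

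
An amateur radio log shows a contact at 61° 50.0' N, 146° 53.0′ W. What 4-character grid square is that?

Offset from 180°W / 90°S: lon 33.12°, lat 151.83°.
Field: 33.12/20 → 1 → B, 151.83/10 → 15 → P; chars BP.
Square: 13.12/2 → 6, 1.83/1 → 1; chars 61.

BP61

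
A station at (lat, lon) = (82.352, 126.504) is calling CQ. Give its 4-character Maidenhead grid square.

PR32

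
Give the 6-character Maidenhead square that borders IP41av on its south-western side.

IP31xu

Longitude subsquare a = 0; −1 → -1, wraps to 23 = x, carry into square.
Longitude square 4; −1 → 3.
Latitude subsquare v = 21; −1 → 20 = u.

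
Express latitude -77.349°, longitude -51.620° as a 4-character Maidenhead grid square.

Add 180° to longitude and 90° to latitude: 128.38, 12.65.
Field: lon ⌊128.38/20⌋ = 6 → G; lat ⌊12.65/10⌋ = 1 → B.
Square: lon ⌊8.38/2⌋ = 4; lat ⌊2.65/1⌋ = 2.

GB42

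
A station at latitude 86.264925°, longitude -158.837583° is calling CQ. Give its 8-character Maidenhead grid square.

BR06ng93

Add 180° to longitude and 90° to latitude: 21.16242, 176.26493.
Field: lon ⌊21.16242/20⌋ = 1 → B; lat ⌊176.26493/10⌋ = 17 → R.
Square: lon ⌊1.16242/2⌋ = 0; lat ⌊6.26493/1⌋ = 6.
Subsquare: lon ⌊1.16242/0.0833333⌋ = 13 → n; lat ⌊0.26493/0.0416667⌋ = 6 → g.
Extended square: lon ⌊0.07908/0.00833333⌋ = 9; lat ⌊0.01493/0.00416667⌋ = 3.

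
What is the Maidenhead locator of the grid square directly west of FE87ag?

FE77xg

Longitude subsquare a = 0; −1 → -1, wraps to 23 = x, carry into square.
Longitude square 8; −1 → 7.
The latitude characters are unchanged.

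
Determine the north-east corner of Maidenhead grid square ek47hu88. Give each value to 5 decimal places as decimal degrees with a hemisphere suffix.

Field E=4, K=10: +4·20° lon, +10·10° lat → SW at lon -100°, lat 10°.
Square 4, 7: +4·2° lon, +7·1° lat → SW at lon -92°, lat 17°.
Subsquare h=7, u=20: +7·0.0833333° lon, +20·0.0416667° lat → SW at lon -91.4167°, lat 17.8333°.
Extended square 8, 8: +8·0.00833333° lon, +8·0.00416667° lat → SW at lon -91.35°, lat 17.8667°.
Cell spans 0.00833333° lon × 0.00416667° lat. NE corner is SW corner plus one full cell.
latitude 17.87083° N, longitude 91.34167° W.

17.87083° N, 91.34167° W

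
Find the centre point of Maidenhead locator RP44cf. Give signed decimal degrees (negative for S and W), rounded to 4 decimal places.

64.2292, 168.2083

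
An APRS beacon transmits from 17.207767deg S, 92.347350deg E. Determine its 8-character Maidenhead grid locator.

NH62et10

Add 180° to longitude and 90° to latitude: 272.34735, 72.79223.
Field (20°×10°, letters A–R): 272.34735/20 → 13 → N, 72.79223/10 → 7 → H; chars NH.
Square (2°×1°, digits 0–9): 12.34735/2 → 6, 2.79223/1 → 2; chars 62.
Subsquare (5′×2.5′, letters a–x): 0.34735/0.0833333 → 4 → e, 0.79223/0.0416667 → 19 → t; chars et.
Extended square (30″×15″, digits 0–9): 0.01402/0.00833333 → 1, 0.00057/0.00416667 → 0; chars 10.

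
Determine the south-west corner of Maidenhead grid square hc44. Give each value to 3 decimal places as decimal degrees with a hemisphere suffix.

Field H=7, C=2: +7·20° lon, +2·10° lat → SW at lon -40°, lat -70°.
Square 4, 4: +4·2° lon, +4·1° lat → SW at lon -32°, lat -66°.
latitude 66.000° S, longitude 32.000° W.

66.000° S, 32.000° W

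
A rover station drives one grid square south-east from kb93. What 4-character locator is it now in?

LB02

Longitude square 9; +1 → 10, wraps to 0, carry into field.
Longitude field K = 10; +1 → 11 = L.
Latitude square 3; −1 → 2.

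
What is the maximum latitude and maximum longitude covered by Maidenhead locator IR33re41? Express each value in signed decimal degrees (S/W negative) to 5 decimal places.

Field I=8, R=17: +8·20° lon, +17·10° lat → SW at lon -20°, lat 80°.
Square 3, 3: +3·2° lon, +3·1° lat → SW at lon -14°, lat 83°.
Subsquare r=17, e=4: +17·0.0833333° lon, +4·0.0416667° lat → SW at lon -12.5833°, lat 83.1667°.
Extended square 4, 1: +4·0.00833333° lon, +1·0.00416667° lat → SW at lon -12.55°, lat 83.1708°.
Cell spans 0.00833333° lon × 0.00416667° lat. NE corner is SW corner plus one full cell.
latitude 83.17500, longitude -12.54167.

83.17500, -12.54167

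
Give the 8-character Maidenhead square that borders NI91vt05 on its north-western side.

NI91ut96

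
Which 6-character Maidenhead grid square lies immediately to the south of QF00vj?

QF00vi

Latitude subsquare j = 9; −1 → 8 = i.
The longitude characters are unchanged.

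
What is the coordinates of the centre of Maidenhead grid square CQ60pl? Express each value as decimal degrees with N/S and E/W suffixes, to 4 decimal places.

Field C=2, Q=16: +2·20° lon, +16·10° lat → SW at lon -140°, lat 70°.
Square 6, 0: +6·2° lon, +0·1° lat → SW at lon -128°, lat 70°.
Subsquare p=15, l=11: +15·0.0833333° lon, +11·0.0416667° lat → SW at lon -126.75°, lat 70.4583°.
Cell spans 0.0833333° lon × 0.0416667° lat. Centre is SW corner plus half of each.
latitude 70.4792° N, longitude 126.7083° W.

70.4792° N, 126.7083° W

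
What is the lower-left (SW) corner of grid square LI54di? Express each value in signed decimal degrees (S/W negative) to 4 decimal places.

-5.6667, 50.2500

Field L=11, I=8: +11·20° lon, +8·10° lat → SW at lon 40°, lat -10°.
Square 5, 4: +5·2° lon, +4·1° lat → SW at lon 50°, lat -6°.
Subsquare d=3, i=8: +3·0.0833333° lon, +8·0.0416667° lat → SW at lon 50.25°, lat -5.66667°.
latitude -5.6667, longitude 50.2500.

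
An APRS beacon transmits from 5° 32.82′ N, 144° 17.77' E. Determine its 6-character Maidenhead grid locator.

QJ25dn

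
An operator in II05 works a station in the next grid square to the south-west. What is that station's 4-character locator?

HI94

Longitude square 0; −1 → -1, wraps to 9, carry into field.
Longitude field I = 8; −1 → 7 = H.
Latitude square 5; −1 → 4.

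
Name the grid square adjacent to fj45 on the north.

FJ46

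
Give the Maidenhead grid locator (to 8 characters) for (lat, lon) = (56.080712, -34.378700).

Add 180° to longitude and 90° to latitude: 145.62130, 146.08071.
Field: 145.62130/20 → 7 → H, 146.08071/10 → 14 → O; chars HO.
Square: 5.62130/2 → 2, 6.08071/1 → 6; chars 26.
Subsquare: 1.62130/0.0833333 → 19 → t, 0.08071/0.0416667 → 1 → b; chars tb.
Extended square: 0.03797/0.00833333 → 4, 0.03905/0.00416667 → 9; chars 49.

HO26tb49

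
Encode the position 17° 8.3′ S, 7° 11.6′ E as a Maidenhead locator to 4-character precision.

JH32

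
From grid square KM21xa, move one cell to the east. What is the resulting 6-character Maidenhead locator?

KM31aa

Longitude subsquare x = 23; +1 → 24, wraps to 0 = a, carry into square.
Longitude square 2; +1 → 3.
The latitude characters are unchanged.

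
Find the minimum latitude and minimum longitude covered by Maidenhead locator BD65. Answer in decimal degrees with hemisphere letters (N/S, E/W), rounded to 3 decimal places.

55.000° S, 148.000° W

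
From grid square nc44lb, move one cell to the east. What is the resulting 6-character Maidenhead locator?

NC44mb

Longitude subsquare l = 11; +1 → 12 = m.
The latitude characters are unchanged.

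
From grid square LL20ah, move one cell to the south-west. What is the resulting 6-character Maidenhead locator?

LL10xg

Longitude subsquare a = 0; −1 → -1, wraps to 23 = x, carry into square.
Longitude square 2; −1 → 1.
Latitude subsquare h = 7; −1 → 6 = g.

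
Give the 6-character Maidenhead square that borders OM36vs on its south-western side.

OM36ur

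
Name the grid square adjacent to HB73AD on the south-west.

HB63xc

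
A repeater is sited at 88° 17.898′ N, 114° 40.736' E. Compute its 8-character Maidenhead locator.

OR78ih11

Add 180° to longitude and 90° to latitude: 294.67893, 178.29830.
Field: 294.67893/20 → 14 → O, 178.29830/10 → 17 → R; chars OR.
Square: 14.67893/2 → 7, 8.29830/1 → 8; chars 78.
Subsquare: 0.67893/0.0833333 → 8 → i, 0.29830/0.0416667 → 7 → h; chars ih.
Extended square: 0.01227/0.00833333 → 1, 0.00663/0.00416667 → 1; chars 11.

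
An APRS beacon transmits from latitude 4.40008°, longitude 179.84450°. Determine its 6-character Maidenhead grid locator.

Add 180° to longitude and 90° to latitude: 359.8445, 94.4001.
Field (20°×10°, letters A–R): lon ⌊359.8445/20⌋ = 17 → R; lat ⌊94.4001/10⌋ = 9 → J.
Square (2°×1°, digits 0–9): lon ⌊19.8445/2⌋ = 9; lat ⌊4.4001/1⌋ = 4.
Subsquare (5′×2.5′, letters a–x): lon ⌊1.8445/0.0833333⌋ = 22 → w; lat ⌊0.4001/0.0416667⌋ = 9 → j.

RJ94wj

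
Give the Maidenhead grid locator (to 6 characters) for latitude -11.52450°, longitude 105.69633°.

OH28ul

Shift to the Maidenhead origin (180°W, 90°S): lon 285.6963, lat 78.4755.
Field: lon ⌊285.6963/20⌋ = 14 → O; lat ⌊78.4755/10⌋ = 7 → H.
Square: lon ⌊5.6963/2⌋ = 2; lat ⌊8.4755/1⌋ = 8.
Subsquare: lon ⌊1.6963/0.0833333⌋ = 20 → u; lat ⌊0.4755/0.0416667⌋ = 11 → l.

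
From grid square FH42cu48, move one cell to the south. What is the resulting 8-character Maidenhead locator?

Latitude extended square 8; −1 → 7.
The longitude characters are unchanged.

FH42cu47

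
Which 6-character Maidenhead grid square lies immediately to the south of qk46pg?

QK46pf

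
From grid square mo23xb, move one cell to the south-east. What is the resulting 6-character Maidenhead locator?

Longitude subsquare x = 23; +1 → 24, wraps to 0 = a, carry into square.
Longitude square 2; +1 → 3.
Latitude subsquare b = 1; −1 → 0 = a.

MO33aa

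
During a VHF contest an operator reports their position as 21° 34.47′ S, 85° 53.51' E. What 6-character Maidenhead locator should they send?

NG28wk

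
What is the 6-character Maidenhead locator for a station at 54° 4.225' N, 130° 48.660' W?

CO44ob

Add 180° to longitude and 90° to latitude: 49.1890, 144.0704.
Field: 49.1890/20 → 2 → C, 144.0704/10 → 14 → O; chars CO.
Square: 9.1890/2 → 4, 4.0704/1 → 4; chars 44.
Subsquare: 1.1890/0.0833333 → 14 → o, 0.0704/0.0416667 → 1 → b; chars ob.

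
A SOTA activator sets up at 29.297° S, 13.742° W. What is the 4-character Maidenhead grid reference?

IG30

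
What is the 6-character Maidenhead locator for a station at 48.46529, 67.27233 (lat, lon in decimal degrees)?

MN38pl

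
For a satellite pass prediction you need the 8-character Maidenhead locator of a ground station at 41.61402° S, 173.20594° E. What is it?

Add 180° to longitude and 90° to latitude: 353.20594, 48.38598.
Field (20°×10°, letters A–R): lon ⌊353.20594/20⌋ = 17 → R; lat ⌊48.38598/10⌋ = 4 → E.
Square (2°×1°, digits 0–9): lon ⌊13.20594/2⌋ = 6; lat ⌊8.38598/1⌋ = 8.
Subsquare (5′×2.5′, letters a–x): lon ⌊1.20594/0.0833333⌋ = 14 → o; lat ⌊0.38598/0.0416667⌋ = 9 → j.
Extended square (30″×15″, digits 0–9): lon ⌊0.03927/0.00833333⌋ = 4; lat ⌊0.01098/0.00416667⌋ = 2.

RE68oj42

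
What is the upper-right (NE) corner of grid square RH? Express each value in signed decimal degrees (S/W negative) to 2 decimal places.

Field R=17, H=7: +17·20° lon, +7·10° lat → SW at lon 160°, lat -20°.
Cell spans 20° lon × 10° lat. NE corner is SW corner plus one full cell.
latitude -10.00, longitude 180.00.

-10.00, 180.00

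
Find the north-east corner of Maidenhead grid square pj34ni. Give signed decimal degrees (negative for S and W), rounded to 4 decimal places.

Field P=15, J=9: +15·20° lon, +9·10° lat → SW at lon 120°, lat 0°.
Square 3, 4: +3·2° lon, +4·1° lat → SW at lon 126°, lat 4°.
Subsquare n=13, i=8: +13·0.0833333° lon, +8·0.0416667° lat → SW at lon 127.083°, lat 4.33333°.
Cell spans 0.0833333° lon × 0.0416667° lat. NE corner is SW corner plus one full cell.
latitude 4.3750, longitude 127.1667.

4.3750, 127.1667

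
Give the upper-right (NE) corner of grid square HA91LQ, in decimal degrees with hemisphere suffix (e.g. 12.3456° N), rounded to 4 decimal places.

88.2917° S, 21.0000° W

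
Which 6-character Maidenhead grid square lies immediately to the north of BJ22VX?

Latitude subsquare x = 23; +1 → 24, wraps to 0 = a, carry into square.
Latitude square 2; +1 → 3.
The longitude characters are unchanged.

BJ23va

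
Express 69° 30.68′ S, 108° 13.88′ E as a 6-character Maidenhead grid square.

Add 180° to longitude and 90° to latitude: 288.2313, 20.4887.
Field (20°×10°, letters A–R): 288.2313/20 → 14 → O, 20.4887/10 → 2 → C; chars OC.
Square (2°×1°, digits 0–9): 8.2313/2 → 4, 0.4887/1 → 0; chars 40.
Subsquare (5′×2.5′, letters a–x): 0.2313/0.0833333 → 2 → c, 0.4887/0.0416667 → 11 → l; chars cl.

OC40cl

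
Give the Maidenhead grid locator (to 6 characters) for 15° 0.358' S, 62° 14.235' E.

MH14cx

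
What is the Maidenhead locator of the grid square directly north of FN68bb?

FN68bc

Latitude subsquare b = 1; +1 → 2 = c.
The longitude characters are unchanged.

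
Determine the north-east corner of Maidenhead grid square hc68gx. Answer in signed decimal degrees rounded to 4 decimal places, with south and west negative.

-61.0000, -27.4167

Field H=7, C=2: +7·20° lon, +2·10° lat → SW at lon -40°, lat -70°.
Square 6, 8: +6·2° lon, +8·1° lat → SW at lon -28°, lat -62°.
Subsquare g=6, x=23: +6·0.0833333° lon, +23·0.0416667° lat → SW at lon -27.5°, lat -61.0417°.
Cell spans 0.0833333° lon × 0.0416667° lat. NE corner is SW corner plus one full cell.
latitude -61.0000, longitude -27.4167.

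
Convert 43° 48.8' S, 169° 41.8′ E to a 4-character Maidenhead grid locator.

RE46

Offset from 180°W / 90°S: lon 349.70°, lat 46.19°.
Field (20°×10°, letters A–R): 349.70/20 → 17 → R, 46.19/10 → 4 → E; chars RE.
Square (2°×1°, digits 0–9): 9.70/2 → 4, 6.19/1 → 6; chars 46.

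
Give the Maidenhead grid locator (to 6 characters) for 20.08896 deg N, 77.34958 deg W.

FL10hc

Add 180° to longitude and 90° to latitude: 102.6504, 110.0890.
Field: lon ⌊102.6504/20⌋ = 5 → F; lat ⌊110.0890/10⌋ = 11 → L.
Square: lon ⌊2.6504/2⌋ = 1; lat ⌊0.0890/1⌋ = 0.
Subsquare: lon ⌊0.6504/0.0833333⌋ = 7 → h; lat ⌊0.0890/0.0416667⌋ = 2 → c.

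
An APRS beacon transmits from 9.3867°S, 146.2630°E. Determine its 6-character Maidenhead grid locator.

Offset from 180°W / 90°S: lon 326.2630°, lat 80.6133°.
Field: lon ⌊326.2630/20⌋ = 16 → Q; lat ⌊80.6133/10⌋ = 8 → I.
Square: lon ⌊6.2630/2⌋ = 3; lat ⌊0.6133/1⌋ = 0.
Subsquare: lon ⌊0.2630/0.0833333⌋ = 3 → d; lat ⌊0.6133/0.0416667⌋ = 14 → o.

QI30do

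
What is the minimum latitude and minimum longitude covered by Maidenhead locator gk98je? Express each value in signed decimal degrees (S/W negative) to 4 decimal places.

18.1667, -41.2500

Field G=6, K=10: +6·20° lon, +10·10° lat → SW at lon -60°, lat 10°.
Square 9, 8: +9·2° lon, +8·1° lat → SW at lon -42°, lat 18°.
Subsquare j=9, e=4: +9·0.0833333° lon, +4·0.0416667° lat → SW at lon -41.25°, lat 18.1667°.
latitude 18.1667, longitude -41.2500.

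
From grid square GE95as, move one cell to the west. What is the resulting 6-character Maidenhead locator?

GE85xs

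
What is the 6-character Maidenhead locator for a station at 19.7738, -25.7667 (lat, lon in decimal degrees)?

Add 180° to longitude and 90° to latitude: 154.2333, 109.7738.
Field: 154.2333/20 → 7 → H, 109.7738/10 → 10 → K; chars HK.
Square: 14.2333/2 → 7, 9.7738/1 → 9; chars 79.
Subsquare: 0.2333/0.0833333 → 2 → c, 0.7738/0.0416667 → 18 → s; chars cs.

HK79cs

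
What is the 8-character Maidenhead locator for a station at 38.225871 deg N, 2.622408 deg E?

Add 180° to longitude and 90° to latitude: 182.62241, 128.22587.
Field: lon ⌊182.62241/20⌋ = 9 → J; lat ⌊128.22587/10⌋ = 12 → M.
Square: lon ⌊2.62241/2⌋ = 1; lat ⌊8.22587/1⌋ = 8.
Subsquare: lon ⌊0.62241/0.0833333⌋ = 7 → h; lat ⌊0.22587/0.0416667⌋ = 5 → f.
Extended square: lon ⌊0.03907/0.00833333⌋ = 4; lat ⌊0.01754/0.00416667⌋ = 4.

JM18hf44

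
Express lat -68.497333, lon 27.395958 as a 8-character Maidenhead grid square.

Shift to the Maidenhead origin (180°W, 90°S): lon 207.39596, lat 21.50267.
Field (20°×10°, letters A–R): 207.39596/20 → 10 → K, 21.50267/10 → 2 → C; chars KC.
Square (2°×1°, digits 0–9): 7.39596/2 → 3, 1.50267/1 → 1; chars 31.
Subsquare (5′×2.5′, letters a–x): 1.39596/0.0833333 → 16 → q, 0.50267/0.0416667 → 12 → m; chars qm.
Extended square (30″×15″, digits 0–9): 0.06262/0.00833333 → 7, 0.00267/0.00416667 → 0; chars 70.

KC31qm70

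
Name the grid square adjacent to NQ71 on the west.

NQ61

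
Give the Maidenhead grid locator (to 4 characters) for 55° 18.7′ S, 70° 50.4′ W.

FD44

Shift to the Maidenhead origin (180°W, 90°S): lon 109.16, lat 34.69.
Field (20°×10°, letters A–R): 109.16/20 → 5 → F, 34.69/10 → 3 → D; chars FD.
Square (2°×1°, digits 0–9): 9.16/2 → 4, 4.69/1 → 4; chars 44.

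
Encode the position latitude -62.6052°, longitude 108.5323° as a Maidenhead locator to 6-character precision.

OC47gj

Shift to the Maidenhead origin (180°W, 90°S): lon 288.5323, lat 27.3948.
Field: 288.5323/20 → 14 → O, 27.3948/10 → 2 → C; chars OC.
Square: 8.5323/2 → 4, 7.3948/1 → 7; chars 47.
Subsquare: 0.5323/0.0833333 → 6 → g, 0.3948/0.0416667 → 9 → j; chars gj.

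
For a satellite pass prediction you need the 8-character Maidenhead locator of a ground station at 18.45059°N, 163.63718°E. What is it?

RK18tk68

Add 180° to longitude and 90° to latitude: 343.63718, 108.45059.
Field: 343.63718/20 → 17 → R, 108.45059/10 → 10 → K; chars RK.
Square: 3.63718/2 → 1, 8.45059/1 → 8; chars 18.
Subsquare: 1.63718/0.0833333 → 19 → t, 0.45059/0.0416667 → 10 → k; chars tk.
Extended square: 0.05385/0.00833333 → 6, 0.03392/0.00416667 → 8; chars 68.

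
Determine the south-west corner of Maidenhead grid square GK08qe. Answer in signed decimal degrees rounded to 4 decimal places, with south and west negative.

Field G=6, K=10: +6·20° lon, +10·10° lat → SW at lon -60°, lat 10°.
Square 0, 8: +0·2° lon, +8·1° lat → SW at lon -60°, lat 18°.
Subsquare q=16, e=4: +16·0.0833333° lon, +4·0.0416667° lat → SW at lon -58.6667°, lat 18.1667°.
latitude 18.1667, longitude -58.6667.

18.1667, -58.6667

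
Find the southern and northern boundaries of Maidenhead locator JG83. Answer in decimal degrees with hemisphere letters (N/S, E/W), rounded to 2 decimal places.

27.00° S, 26.00° S

Field J=9, G=6: +9·20° lon, +6·10° lat → SW at lon 0°, lat -30°.
Square 8, 3: +8·2° lon, +3·1° lat → SW at lon 16°, lat -27°.
Cell spans 2° lon × 1° lat.
south 27.00° S, north 26.00° S.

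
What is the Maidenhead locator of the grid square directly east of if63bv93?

IF63cv03

Longitude extended square 9; +1 → 10, wraps to 0, carry into subsquare.
Longitude subsquare b = 1; +1 → 2 = c.
The latitude characters are unchanged.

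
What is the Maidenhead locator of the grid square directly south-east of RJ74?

Longitude square 7; +1 → 8.
Latitude square 4; −1 → 3.

RJ83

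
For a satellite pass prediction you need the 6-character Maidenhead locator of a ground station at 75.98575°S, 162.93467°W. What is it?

Offset from 180°W / 90°S: lon 17.0653°, lat 14.0143°.
Field: lon ⌊17.0653/20⌋ = 0 → A; lat ⌊14.0143/10⌋ = 1 → B.
Square: lon ⌊17.0653/2⌋ = 8; lat ⌊4.0143/1⌋ = 4.
Subsquare: lon ⌊1.0653/0.0833333⌋ = 12 → m; lat ⌊0.0143/0.0416667⌋ = 0 → a.

AB84ma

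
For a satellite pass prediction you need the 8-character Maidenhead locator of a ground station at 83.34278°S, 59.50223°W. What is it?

GA06fp97

Shift to the Maidenhead origin (180°W, 90°S): lon 120.49777, lat 6.65722.
Field: 120.49777/20 → 6 → G, 6.65722/10 → 0 → A; chars GA.
Square: 0.49777/2 → 0, 6.65722/1 → 6; chars 06.
Subsquare: 0.49777/0.0833333 → 5 → f, 0.65722/0.0416667 → 15 → p; chars fp.
Extended square: 0.08110/0.00833333 → 9, 0.03222/0.00416667 → 7; chars 97.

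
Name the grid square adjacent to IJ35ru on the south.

Latitude subsquare u = 20; −1 → 19 = t.
The longitude characters are unchanged.

IJ35rt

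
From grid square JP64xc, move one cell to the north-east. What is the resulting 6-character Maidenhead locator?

JP74ad

Longitude subsquare x = 23; +1 → 24, wraps to 0 = a, carry into square.
Longitude square 6; +1 → 7.
Latitude subsquare c = 2; +1 → 3 = d.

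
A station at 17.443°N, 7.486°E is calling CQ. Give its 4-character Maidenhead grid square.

JK37

Add 180° to longitude and 90° to latitude: 187.49, 107.44.
Field: 187.49/20 → 9 → J, 107.44/10 → 10 → K; chars JK.
Square: 7.49/2 → 3, 7.44/1 → 7; chars 37.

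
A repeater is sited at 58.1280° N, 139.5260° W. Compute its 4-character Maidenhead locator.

Shift to the Maidenhead origin (180°W, 90°S): lon 40.47, lat 148.13.
Field: lon ⌊40.47/20⌋ = 2 → C; lat ⌊148.13/10⌋ = 14 → O.
Square: lon ⌊0.47/2⌋ = 0; lat ⌊8.13/1⌋ = 8.

CO08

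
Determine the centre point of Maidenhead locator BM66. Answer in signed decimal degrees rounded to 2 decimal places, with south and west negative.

36.50, -147.00

Field B=1, M=12: +1·20° lon, +12·10° lat → SW at lon -160°, lat 30°.
Square 6, 6: +6·2° lon, +6·1° lat → SW at lon -148°, lat 36°.
Cell spans 2° lon × 1° lat. Centre is SW corner plus half of each.
latitude 36.50, longitude -147.00.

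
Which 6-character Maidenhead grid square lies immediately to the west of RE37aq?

RE27xq

Longitude subsquare a = 0; −1 → -1, wraps to 23 = x, carry into square.
Longitude square 3; −1 → 2.
The latitude characters are unchanged.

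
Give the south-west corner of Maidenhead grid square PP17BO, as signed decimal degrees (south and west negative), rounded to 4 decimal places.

67.5833, 122.0833

Field P=15, P=15: +15·20° lon, +15·10° lat → SW at lon 120°, lat 60°.
Square 1, 7: +1·2° lon, +7·1° lat → SW at lon 122°, lat 67°.
Subsquare b=1, o=14: +1·0.0833333° lon, +14·0.0416667° lat → SW at lon 122.083°, lat 67.5833°.
latitude 67.5833, longitude 122.0833.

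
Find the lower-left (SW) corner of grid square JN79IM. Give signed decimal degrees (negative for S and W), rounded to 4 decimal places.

Field J=9, N=13: +9·20° lon, +13·10° lat → SW at lon 0°, lat 40°.
Square 7, 9: +7·2° lon, +9·1° lat → SW at lon 14°, lat 49°.
Subsquare i=8, m=12: +8·0.0833333° lon, +12·0.0416667° lat → SW at lon 14.6667°, lat 49.5°.
latitude 49.5000, longitude 14.6667.

49.5000, 14.6667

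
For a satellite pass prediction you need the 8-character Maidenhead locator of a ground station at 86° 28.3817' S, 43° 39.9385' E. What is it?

LA13tm96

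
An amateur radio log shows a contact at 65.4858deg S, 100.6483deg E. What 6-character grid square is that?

OC04hm

Offset from 180°W / 90°S: lon 280.6483°, lat 24.5142°.
Field: lon ⌊280.6483/20⌋ = 14 → O; lat ⌊24.5142/10⌋ = 2 → C.
Square: lon ⌊0.6483/2⌋ = 0; lat ⌊4.5142/1⌋ = 4.
Subsquare: lon ⌊0.6483/0.0833333⌋ = 7 → h; lat ⌊0.5142/0.0416667⌋ = 12 → m.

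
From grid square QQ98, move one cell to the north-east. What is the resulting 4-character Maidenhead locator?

Longitude square 9; +1 → 10, wraps to 0, carry into field.
Longitude field Q = 16; +1 → 17 = R.
Latitude square 8; +1 → 9.

RQ09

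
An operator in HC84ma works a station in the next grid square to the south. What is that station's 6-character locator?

HC83mx

Latitude subsquare a = 0; −1 → -1, wraps to 23 = x, carry into square.
Latitude square 4; −1 → 3.
The longitude characters are unchanged.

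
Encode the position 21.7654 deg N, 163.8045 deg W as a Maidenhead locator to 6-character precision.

Add 180° to longitude and 90° to latitude: 16.1955, 111.7654.
Field: 16.1955/20 → 0 → A, 111.7654/10 → 11 → L; chars AL.
Square: 16.1955/2 → 8, 1.7654/1 → 1; chars 81.
Subsquare: 0.1955/0.0833333 → 2 → c, 0.7654/0.0416667 → 18 → s; chars cs.

AL81cs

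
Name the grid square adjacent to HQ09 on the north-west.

GR90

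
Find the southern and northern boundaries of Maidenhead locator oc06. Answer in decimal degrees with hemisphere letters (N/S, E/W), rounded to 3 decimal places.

Field O=14, C=2: +14·20° lon, +2·10° lat → SW at lon 100°, lat -70°.
Square 0, 6: +0·2° lon, +6·1° lat → SW at lon 100°, lat -64°.
Cell spans 2° lon × 1° lat.
south 64.000° S, north 63.000° S.

64.000° S, 63.000° S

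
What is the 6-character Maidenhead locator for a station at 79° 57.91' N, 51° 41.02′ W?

GQ49dx

Add 180° to longitude and 90° to latitude: 128.3163, 169.9652.
Field (20°×10°, letters A–R): 128.3163/20 → 6 → G, 169.9652/10 → 16 → Q; chars GQ.
Square (2°×1°, digits 0–9): 8.3163/2 → 4, 9.9652/1 → 9; chars 49.
Subsquare (5′×2.5′, letters a–x): 0.3163/0.0833333 → 3 → d, 0.9652/0.0416667 → 23 → x; chars dx.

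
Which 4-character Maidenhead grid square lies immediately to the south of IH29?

IH28

Latitude square 9; −1 → 8.
The longitude characters are unchanged.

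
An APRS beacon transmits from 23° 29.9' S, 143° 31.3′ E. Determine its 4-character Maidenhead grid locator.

Add 180° to longitude and 90° to latitude: 323.52, 66.50.
Field: 323.52/20 → 16 → Q, 66.50/10 → 6 → G; chars QG.
Square: 3.52/2 → 1, 6.50/1 → 6; chars 16.

QG16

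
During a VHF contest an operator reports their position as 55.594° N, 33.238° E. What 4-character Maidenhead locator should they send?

Add 180° to longitude and 90° to latitude: 213.24, 145.59.
Field: lon ⌊213.24/20⌋ = 10 → K; lat ⌊145.59/10⌋ = 14 → O.
Square: lon ⌊13.24/2⌋ = 6; lat ⌊5.59/1⌋ = 5.

KO65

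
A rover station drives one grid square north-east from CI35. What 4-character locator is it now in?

Longitude square 3; +1 → 4.
Latitude square 5; +1 → 6.

CI46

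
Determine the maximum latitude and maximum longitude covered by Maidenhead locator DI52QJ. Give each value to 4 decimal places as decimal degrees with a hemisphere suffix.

7.5833° S, 108.5833° W

Field D=3, I=8: +3·20° lon, +8·10° lat → SW at lon -120°, lat -10°.
Square 5, 2: +5·2° lon, +2·1° lat → SW at lon -110°, lat -8°.
Subsquare q=16, j=9: +16·0.0833333° lon, +9·0.0416667° lat → SW at lon -108.667°, lat -7.625°.
Cell spans 0.0833333° lon × 0.0416667° lat. NE corner is SW corner plus one full cell.
latitude 7.5833° S, longitude 108.5833° W.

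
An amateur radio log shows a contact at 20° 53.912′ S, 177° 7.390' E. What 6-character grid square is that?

RG89nc

Shift to the Maidenhead origin (180°W, 90°S): lon 357.1232, lat 69.1015.
Field: lon ⌊357.1232/20⌋ = 17 → R; lat ⌊69.1015/10⌋ = 6 → G.
Square: lon ⌊17.1232/2⌋ = 8; lat ⌊9.1015/1⌋ = 9.
Subsquare: lon ⌊1.1232/0.0833333⌋ = 13 → n; lat ⌊0.1015/0.0416667⌋ = 2 → c.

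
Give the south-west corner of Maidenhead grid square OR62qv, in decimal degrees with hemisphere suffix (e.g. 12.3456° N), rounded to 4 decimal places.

82.8750° N, 113.3333° E

Field O=14, R=17: +14·20° lon, +17·10° lat → SW at lon 100°, lat 80°.
Square 6, 2: +6·2° lon, +2·1° lat → SW at lon 112°, lat 82°.
Subsquare q=16, v=21: +16·0.0833333° lon, +21·0.0416667° lat → SW at lon 113.333°, lat 82.875°.
latitude 82.8750° N, longitude 113.3333° E.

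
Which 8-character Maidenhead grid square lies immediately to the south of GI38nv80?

GI38nu89

Latitude extended square 0; −1 → -1, wraps to 9, carry into subsquare.
Latitude subsquare v = 21; −1 → 20 = u.
The longitude characters are unchanged.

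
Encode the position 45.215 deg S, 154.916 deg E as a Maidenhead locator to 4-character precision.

QE74

Shift to the Maidenhead origin (180°W, 90°S): lon 334.92, lat 44.78.
Field (20°×10°, letters A–R): lon ⌊334.92/20⌋ = 16 → Q; lat ⌊44.78/10⌋ = 4 → E.
Square (2°×1°, digits 0–9): lon ⌊14.92/2⌋ = 7; lat ⌊4.78/1⌋ = 4.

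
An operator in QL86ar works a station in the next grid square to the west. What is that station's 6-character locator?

Longitude subsquare a = 0; −1 → -1, wraps to 23 = x, carry into square.
Longitude square 8; −1 → 7.
The latitude characters are unchanged.

QL76xr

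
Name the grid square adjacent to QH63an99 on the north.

QH63ao90

Latitude extended square 9; +1 → 10, wraps to 0, carry into subsquare.
Latitude subsquare n = 13; +1 → 14 = o.
The longitude characters are unchanged.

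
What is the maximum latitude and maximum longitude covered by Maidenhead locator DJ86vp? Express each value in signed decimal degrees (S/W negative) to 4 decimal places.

Field D=3, J=9: +3·20° lon, +9·10° lat → SW at lon -120°, lat 0°.
Square 8, 6: +8·2° lon, +6·1° lat → SW at lon -104°, lat 6°.
Subsquare v=21, p=15: +21·0.0833333° lon, +15·0.0416667° lat → SW at lon -102.25°, lat 6.625°.
Cell spans 0.0833333° lon × 0.0416667° lat. NE corner is SW corner plus one full cell.
latitude 6.6667, longitude -102.1667.

6.6667, -102.1667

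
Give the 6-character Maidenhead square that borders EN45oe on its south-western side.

Longitude subsquare o = 14; −1 → 13 = n.
Latitude subsquare e = 4; −1 → 3 = d.

EN45nd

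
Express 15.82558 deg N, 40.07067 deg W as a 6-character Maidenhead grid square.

GK95xt

Shift to the Maidenhead origin (180°W, 90°S): lon 139.9293, lat 105.8256.
Field: lon ⌊139.9293/20⌋ = 6 → G; lat ⌊105.8256/10⌋ = 10 → K.
Square: lon ⌊19.9293/2⌋ = 9; lat ⌊5.8256/1⌋ = 5.
Subsquare: lon ⌊1.9293/0.0833333⌋ = 23 → x; lat ⌊0.8256/0.0416667⌋ = 19 → t.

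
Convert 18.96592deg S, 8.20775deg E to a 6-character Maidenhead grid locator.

JH41ca

Shift to the Maidenhead origin (180°W, 90°S): lon 188.2078, lat 71.0341.
Field: 188.2078/20 → 9 → J, 71.0341/10 → 7 → H; chars JH.
Square: 8.2078/2 → 4, 1.0341/1 → 1; chars 41.
Subsquare: 0.2078/0.0833333 → 2 → c, 0.0341/0.0416667 → 0 → a; chars ca.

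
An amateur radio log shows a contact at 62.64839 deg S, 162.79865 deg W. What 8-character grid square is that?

AC87oi44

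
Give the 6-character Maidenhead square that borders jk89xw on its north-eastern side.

JK99ax

Longitude subsquare x = 23; +1 → 24, wraps to 0 = a, carry into square.
Longitude square 8; +1 → 9.
Latitude subsquare w = 22; +1 → 23 = x.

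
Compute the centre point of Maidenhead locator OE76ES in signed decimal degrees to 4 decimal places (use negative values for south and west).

-43.2292, 114.3750

Field O=14, E=4: +14·20° lon, +4·10° lat → SW at lon 100°, lat -50°.
Square 7, 6: +7·2° lon, +6·1° lat → SW at lon 114°, lat -44°.
Subsquare e=4, s=18: +4·0.0833333° lon, +18·0.0416667° lat → SW at lon 114.333°, lat -43.25°.
Cell spans 0.0833333° lon × 0.0416667° lat. Centre is SW corner plus half of each.
latitude -43.2292, longitude 114.3750.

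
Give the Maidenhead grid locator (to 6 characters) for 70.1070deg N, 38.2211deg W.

Add 180° to longitude and 90° to latitude: 141.7789, 160.1070.
Field: 141.7789/20 → 7 → H, 160.1070/10 → 16 → Q; chars HQ.
Square: 1.7789/2 → 0, 0.1070/1 → 0; chars 00.
Subsquare: 1.7789/0.0833333 → 21 → v, 0.1070/0.0416667 → 2 → c; chars vc.

HQ00vc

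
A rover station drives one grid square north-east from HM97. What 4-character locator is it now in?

Longitude square 9; +1 → 10, wraps to 0, carry into field.
Longitude field H = 7; +1 → 8 = I.
Latitude square 7; +1 → 8.

IM08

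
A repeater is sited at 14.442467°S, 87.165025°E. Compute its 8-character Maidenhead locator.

Shift to the Maidenhead origin (180°W, 90°S): lon 267.16503, lat 75.55753.
Field (20°×10°, letters A–R): lon ⌊267.16503/20⌋ = 13 → N; lat ⌊75.55753/10⌋ = 7 → H.
Square (2°×1°, digits 0–9): lon ⌊7.16503/2⌋ = 3; lat ⌊5.55753/1⌋ = 5.
Subsquare (5′×2.5′, letters a–x): lon ⌊1.16503/0.0833333⌋ = 13 → n; lat ⌊0.55753/0.0416667⌋ = 13 → n.
Extended square (30″×15″, digits 0–9): lon ⌊0.08169/0.00833333⌋ = 9; lat ⌊0.01587/0.00416667⌋ = 3.

NH35nn93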